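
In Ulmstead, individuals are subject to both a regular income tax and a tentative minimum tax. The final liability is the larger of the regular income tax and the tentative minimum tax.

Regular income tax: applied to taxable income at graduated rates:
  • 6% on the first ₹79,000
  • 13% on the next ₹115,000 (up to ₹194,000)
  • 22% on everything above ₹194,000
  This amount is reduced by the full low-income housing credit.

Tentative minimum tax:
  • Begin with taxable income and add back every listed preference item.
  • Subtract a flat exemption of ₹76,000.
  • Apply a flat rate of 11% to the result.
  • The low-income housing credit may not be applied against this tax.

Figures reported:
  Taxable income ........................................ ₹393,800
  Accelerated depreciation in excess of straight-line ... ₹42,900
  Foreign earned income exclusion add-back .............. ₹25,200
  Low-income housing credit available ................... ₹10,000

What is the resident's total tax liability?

Regular income tax:
  ₹79,000 × 6% = ₹4,740
  ₹115,000 × 13% = ₹14,950
  ₹199,800 × 22% = ₹43,956
  → ₹63,646
  Less low-income housing credit ₹10,000 → ₹53,646

Tentative minimum tax:
  Adjusted income: ₹393,800 + ₹42,900 + ₹25,200 = ₹461,900
  Less exemption ₹76,000 → base ₹385,900
  ₹385,900 × 11% = ₹42,449

₹53,646 > ₹42,449, so the regular income tax governs.

₹53,646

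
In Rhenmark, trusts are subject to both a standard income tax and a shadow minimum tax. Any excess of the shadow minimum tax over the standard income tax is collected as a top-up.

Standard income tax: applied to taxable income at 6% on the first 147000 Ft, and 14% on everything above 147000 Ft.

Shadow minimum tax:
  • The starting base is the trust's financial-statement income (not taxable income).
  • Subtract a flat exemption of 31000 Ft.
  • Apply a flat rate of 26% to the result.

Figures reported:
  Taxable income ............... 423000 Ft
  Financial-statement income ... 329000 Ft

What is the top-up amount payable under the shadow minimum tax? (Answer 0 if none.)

Standard income tax:
  147000 Ft × 6% = 8820 Ft
  276000 Ft × 14% = 38640 Ft
  → 47460 Ft

Shadow minimum tax:
  Base (financial-statement income): 329000 Ft
  Less exemption 31000 Ft → base 298000 Ft
  298000 Ft × 26% = 77480 Ft

Excess of shadow minimum tax over standard income tax: 77480 Ft − 47460 Ft = 30020 Ft.

30020 Ft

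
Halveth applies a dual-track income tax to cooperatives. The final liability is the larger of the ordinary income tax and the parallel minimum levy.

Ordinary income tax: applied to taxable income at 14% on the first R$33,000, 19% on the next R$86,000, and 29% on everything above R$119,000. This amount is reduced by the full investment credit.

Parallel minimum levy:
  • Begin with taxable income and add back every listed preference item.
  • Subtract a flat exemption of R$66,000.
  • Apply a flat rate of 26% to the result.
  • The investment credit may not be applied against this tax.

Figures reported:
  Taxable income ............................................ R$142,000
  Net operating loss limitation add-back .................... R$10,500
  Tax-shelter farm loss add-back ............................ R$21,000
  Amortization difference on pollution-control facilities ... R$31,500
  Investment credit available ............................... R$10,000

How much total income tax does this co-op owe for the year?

Ordinary income tax:
  R$33,000 × 14% = R$4,620
  R$86,000 × 19% = R$16,340
  R$23,000 × 29% = R$6,670
  → R$27,630
  Less investment credit R$10,000 → R$17,630

Parallel minimum levy:
  Adjusted income: R$142,000 + R$10,500 + R$21,000 + R$31,500 = R$205,000
  Less exemption R$66,000 → base R$139,000
  R$139,000 × 26% = R$36,140

R$36,140 > R$17,630, so the parallel minimum levy is the binding amount.

R$36,140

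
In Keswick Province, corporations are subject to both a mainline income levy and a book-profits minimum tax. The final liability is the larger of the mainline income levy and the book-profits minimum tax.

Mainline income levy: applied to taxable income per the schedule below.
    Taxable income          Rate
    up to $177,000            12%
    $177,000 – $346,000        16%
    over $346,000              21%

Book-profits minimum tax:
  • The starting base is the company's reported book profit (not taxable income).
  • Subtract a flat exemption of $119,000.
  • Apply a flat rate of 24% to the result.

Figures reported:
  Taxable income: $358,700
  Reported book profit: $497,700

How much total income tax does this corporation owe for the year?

Mainline income levy:
  $177,000 × 12% = $21,240
  $169,000 × 16% = $27,040
  $12,700 × 21% = $2,667
  → $50,947

Book-profits minimum tax:
  Base (reported book profit): $497,700
  Less exemption $119,000 → base $378,700
  $378,700 × 24% = $90,888

$90,888 > $50,947, so the book-profits minimum tax is the binding amount.

$90,888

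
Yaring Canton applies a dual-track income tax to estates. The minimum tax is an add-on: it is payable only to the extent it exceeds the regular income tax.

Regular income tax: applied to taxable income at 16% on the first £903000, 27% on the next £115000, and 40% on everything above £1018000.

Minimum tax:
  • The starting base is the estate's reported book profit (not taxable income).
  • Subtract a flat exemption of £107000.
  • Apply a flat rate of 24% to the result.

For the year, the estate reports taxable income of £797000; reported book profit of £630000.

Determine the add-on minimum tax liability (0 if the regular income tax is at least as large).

£0

Regular income tax:
  £797000 × 16% = £127520

Minimum tax:
  Base (reported book profit): £630000
  Less exemption £107000 → base £523000
  £523000 × 24% = £125520

£125520 ≤ £127520, so no add-on is due.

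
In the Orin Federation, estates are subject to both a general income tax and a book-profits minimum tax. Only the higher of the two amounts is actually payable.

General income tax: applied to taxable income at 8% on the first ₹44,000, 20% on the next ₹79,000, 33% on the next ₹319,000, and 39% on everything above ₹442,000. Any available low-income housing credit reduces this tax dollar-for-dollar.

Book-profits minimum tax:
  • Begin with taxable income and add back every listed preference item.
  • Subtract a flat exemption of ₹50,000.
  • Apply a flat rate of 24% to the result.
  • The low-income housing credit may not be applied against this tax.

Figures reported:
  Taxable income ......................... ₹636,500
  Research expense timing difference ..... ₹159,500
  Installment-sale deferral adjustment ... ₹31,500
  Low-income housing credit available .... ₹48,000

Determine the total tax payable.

General income tax:
  ₹44,000 × 8% = ₹3,520
  ₹79,000 × 20% = ₹15,800
  ₹319,000 × 33% = ₹105,270
  ₹194,500 × 39% = ₹75,855
  → ₹200,445
  Less low-income housing credit ₹48,000 → ₹152,445

Book-profits minimum tax:
  Adjusted income: ₹636,500 + ₹159,500 + ₹31,500 = ₹827,500
  Less exemption ₹50,000 → base ₹777,500
  ₹777,500 × 24% = ₹186,600

₹186,600 > ₹152,445, so the book-profits minimum tax is the binding amount.

₹186,600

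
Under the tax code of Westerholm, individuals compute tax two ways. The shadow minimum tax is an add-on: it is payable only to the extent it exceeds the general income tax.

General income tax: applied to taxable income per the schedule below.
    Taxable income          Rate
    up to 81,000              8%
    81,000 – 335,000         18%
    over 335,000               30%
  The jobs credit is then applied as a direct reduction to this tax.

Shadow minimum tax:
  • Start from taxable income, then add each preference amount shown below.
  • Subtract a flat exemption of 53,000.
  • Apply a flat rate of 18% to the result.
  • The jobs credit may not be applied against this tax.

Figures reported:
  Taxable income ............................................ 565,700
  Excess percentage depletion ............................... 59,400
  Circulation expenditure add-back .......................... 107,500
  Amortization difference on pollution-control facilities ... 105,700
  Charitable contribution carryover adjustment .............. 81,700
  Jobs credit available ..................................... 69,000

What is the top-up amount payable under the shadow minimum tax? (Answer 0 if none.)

103,650

Shadow minimum tax:
  Adjusted income: 565,700 + 59,400 + 107,500 + 105,700 + 81,700 = 920,000
  Less exemption 53,000 → base 867,000
  867,000 × 18% = 156,060

General income tax:
  81,000 × 8% = 6,480
  254,000 × 18% = 45,720
  230,700 × 30% = 69,210
  → 121,410
  Less jobs credit 69,000 → 52,410

Excess of shadow minimum tax over general income tax: 156,060 − 52,410 = 103,650.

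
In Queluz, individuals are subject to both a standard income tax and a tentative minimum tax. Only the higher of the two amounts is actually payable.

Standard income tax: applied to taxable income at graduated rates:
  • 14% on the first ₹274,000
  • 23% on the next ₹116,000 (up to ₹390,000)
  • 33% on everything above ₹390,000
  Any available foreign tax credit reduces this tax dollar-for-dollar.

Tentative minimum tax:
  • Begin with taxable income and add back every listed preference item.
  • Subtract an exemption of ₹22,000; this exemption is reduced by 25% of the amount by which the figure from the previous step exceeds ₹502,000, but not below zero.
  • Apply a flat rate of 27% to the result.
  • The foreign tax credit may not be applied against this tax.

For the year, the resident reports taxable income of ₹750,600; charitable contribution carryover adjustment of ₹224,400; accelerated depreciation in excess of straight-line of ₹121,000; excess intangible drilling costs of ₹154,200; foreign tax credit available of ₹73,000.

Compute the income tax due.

Tentative minimum tax:
  Adjusted income: ₹750,600 + ₹224,400 + ₹121,000 + ₹154,200 = ₹1,250,200
  Exemption: 25% × (₹1,250,200 − ₹502,000) = ₹187,050 ≥ ₹22,000, so the exemption is fully phased out
  Base: ₹1,250,200 − ₹0 = ₹1,250,200
  ₹1,250,200 × 27% = ₹337,554

Standard income tax:
  ₹274,000 × 14% = ₹38,360
  ₹116,000 × 23% = ₹26,680
  ₹360,600 × 33% = ₹118,998
  → ₹184,038
  Less foreign tax credit ₹73,000 → ₹111,038

₹337,554 > ₹111,038, so the tentative minimum tax is the binding amount.

₹337,554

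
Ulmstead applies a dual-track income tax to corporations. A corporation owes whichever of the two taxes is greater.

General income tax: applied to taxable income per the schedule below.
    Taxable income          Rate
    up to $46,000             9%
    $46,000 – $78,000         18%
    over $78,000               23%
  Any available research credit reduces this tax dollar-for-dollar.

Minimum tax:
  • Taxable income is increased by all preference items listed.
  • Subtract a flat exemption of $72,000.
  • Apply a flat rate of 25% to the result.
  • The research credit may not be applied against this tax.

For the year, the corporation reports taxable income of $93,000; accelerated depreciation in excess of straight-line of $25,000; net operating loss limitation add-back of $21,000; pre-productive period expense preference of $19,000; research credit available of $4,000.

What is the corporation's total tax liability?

$21,500

General income tax:
  $46,000 × 9% = $4,140
  $32,000 × 18% = $5,760
  $15,000 × 23% = $3,450
  → $13,350
  Less research credit $4,000 → $9,350

Minimum tax:
  Adjusted income: $93,000 + $25,000 + $21,000 + $19,000 = $158,000
  Less exemption $72,000 → base $86,000
  $86,000 × 25% = $21,500

$21,500 > $9,350, so the minimum tax is the binding amount.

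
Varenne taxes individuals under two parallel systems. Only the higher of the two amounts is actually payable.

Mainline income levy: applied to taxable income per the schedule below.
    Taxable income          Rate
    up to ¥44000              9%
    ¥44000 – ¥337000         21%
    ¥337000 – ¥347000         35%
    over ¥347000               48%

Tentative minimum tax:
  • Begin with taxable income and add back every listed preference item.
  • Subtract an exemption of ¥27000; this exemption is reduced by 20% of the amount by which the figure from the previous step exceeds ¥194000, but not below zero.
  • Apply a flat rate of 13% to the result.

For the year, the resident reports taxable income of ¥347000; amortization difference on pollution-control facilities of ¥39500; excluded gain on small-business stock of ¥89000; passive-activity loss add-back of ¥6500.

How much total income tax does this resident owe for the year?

¥68990

Tentative minimum tax:
  Adjusted income: ¥347000 + ¥39500 + ¥89000 + ¥6500 = ¥482000
  Exemption: 20% × (¥482000 − ¥194000) = ¥57600 ≥ ¥27000, so the exemption is fully phased out
  Base: ¥482000 − ¥0 = ¥482000
  ¥482000 × 13% = ¥62660

Mainline income levy:
  ¥44000 × 9% = ¥3960
  ¥293000 × 21% = ¥61530
  ¥10000 × 35% = ¥3500
  → ¥68990

¥68990 > ¥62660, so the mainline income levy governs.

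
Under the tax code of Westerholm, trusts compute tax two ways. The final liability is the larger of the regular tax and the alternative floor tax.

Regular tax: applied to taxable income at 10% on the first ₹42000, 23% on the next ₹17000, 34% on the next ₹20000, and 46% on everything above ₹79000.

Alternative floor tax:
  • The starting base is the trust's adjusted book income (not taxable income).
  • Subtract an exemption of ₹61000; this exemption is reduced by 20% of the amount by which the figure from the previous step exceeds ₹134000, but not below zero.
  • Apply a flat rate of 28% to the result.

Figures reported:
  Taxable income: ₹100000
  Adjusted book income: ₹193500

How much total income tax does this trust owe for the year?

Alternative floor tax:
  Base (adjusted book income): ₹193500
  Exemption: ₹61000 − 20% × (₹193500 − ₹134000) = ₹61000 − ₹11900 = ₹49100
  Base: ₹193500 − ₹49100 = ₹144400
  ₹144400 × 28% = ₹40432

Regular tax:
  ₹42000 × 10% = ₹4200
  ₹17000 × 23% = ₹3910
  ₹20000 × 34% = ₹6800
  ₹21000 × 46% = ₹9660
  → ₹24570

₹40432 > ₹24570, so the alternative floor tax is the binding amount.

₹40432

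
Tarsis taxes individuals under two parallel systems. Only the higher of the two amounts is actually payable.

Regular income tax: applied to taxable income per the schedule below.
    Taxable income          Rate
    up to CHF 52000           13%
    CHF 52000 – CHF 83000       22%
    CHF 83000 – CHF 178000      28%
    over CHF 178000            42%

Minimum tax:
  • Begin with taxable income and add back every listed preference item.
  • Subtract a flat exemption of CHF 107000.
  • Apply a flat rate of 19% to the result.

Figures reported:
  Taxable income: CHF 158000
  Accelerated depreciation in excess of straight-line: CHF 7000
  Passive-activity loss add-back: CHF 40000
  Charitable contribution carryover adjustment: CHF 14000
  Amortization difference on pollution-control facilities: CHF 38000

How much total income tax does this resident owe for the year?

Regular income tax:
  CHF 52000 × 13% = CHF 6760
  CHF 31000 × 22% = CHF 6820
  CHF 75000 × 28% = CHF 21000
  → CHF 34580

Minimum tax:
  Adjusted income: CHF 158000 + CHF 7000 + CHF 40000 + CHF 14000 + CHF 38000 = CHF 257000
  Less exemption CHF 107000 → base CHF 150000
  CHF 150000 × 19% = CHF 28500

CHF 34580 > CHF 28500, so the regular income tax governs.

CHF 34580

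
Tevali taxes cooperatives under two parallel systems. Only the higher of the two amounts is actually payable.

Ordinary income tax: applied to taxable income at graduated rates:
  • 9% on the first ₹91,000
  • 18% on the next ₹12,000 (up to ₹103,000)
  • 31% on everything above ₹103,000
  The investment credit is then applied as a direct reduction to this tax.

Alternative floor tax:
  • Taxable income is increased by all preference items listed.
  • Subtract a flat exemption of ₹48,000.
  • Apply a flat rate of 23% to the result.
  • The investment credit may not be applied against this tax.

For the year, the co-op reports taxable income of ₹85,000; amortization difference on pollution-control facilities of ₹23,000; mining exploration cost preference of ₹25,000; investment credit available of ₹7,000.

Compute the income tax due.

₹19,550

Ordinary income tax:
  ₹85,000 × 9% = ₹7,650
  Less investment credit ₹7,000 → ₹650

Alternative floor tax:
  Adjusted income: ₹85,000 + ₹23,000 + ₹25,000 = ₹133,000
  Less exemption ₹48,000 → base ₹85,000
  ₹85,000 × 23% = ₹19,550

₹19,550 > ₹650, so the alternative floor tax is the binding amount.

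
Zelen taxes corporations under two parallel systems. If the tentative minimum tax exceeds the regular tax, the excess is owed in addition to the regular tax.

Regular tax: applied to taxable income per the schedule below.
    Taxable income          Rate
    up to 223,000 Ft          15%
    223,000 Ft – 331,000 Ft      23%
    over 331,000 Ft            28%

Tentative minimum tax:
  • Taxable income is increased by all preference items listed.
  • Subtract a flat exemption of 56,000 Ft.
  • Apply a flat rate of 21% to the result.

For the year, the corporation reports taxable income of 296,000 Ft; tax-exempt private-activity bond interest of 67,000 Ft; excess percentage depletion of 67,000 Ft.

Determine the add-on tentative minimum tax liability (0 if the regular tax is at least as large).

Tentative minimum tax:
  Adjusted income: 296,000 Ft + 67,000 Ft + 67,000 Ft = 430,000 Ft
  Less exemption 56,000 Ft → base 374,000 Ft
  374,000 Ft × 21% = 78,540 Ft

Regular tax:
  223,000 Ft × 15% = 33,450 Ft
  73,000 Ft × 23% = 16,790 Ft
  → 50,240 Ft

Excess of tentative minimum tax over regular tax: 78,540 Ft − 50,240 Ft = 28,300 Ft.

28,300 Ft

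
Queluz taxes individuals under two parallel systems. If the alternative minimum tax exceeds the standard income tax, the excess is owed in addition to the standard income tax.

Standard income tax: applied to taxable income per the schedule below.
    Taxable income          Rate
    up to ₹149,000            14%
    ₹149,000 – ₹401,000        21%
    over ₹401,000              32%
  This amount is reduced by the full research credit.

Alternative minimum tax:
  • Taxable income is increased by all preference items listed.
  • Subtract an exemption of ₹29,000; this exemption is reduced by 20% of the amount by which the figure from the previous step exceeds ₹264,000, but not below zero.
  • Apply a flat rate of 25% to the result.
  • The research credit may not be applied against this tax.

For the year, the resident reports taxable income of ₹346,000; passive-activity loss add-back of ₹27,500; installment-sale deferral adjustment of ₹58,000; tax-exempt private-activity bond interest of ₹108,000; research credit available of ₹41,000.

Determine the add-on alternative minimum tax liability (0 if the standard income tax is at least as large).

₹113,645

Alternative minimum tax:
  Adjusted income: ₹346,000 + ₹27,500 + ₹58,000 + ₹108,000 = ₹539,500
  Exemption: 20% × (₹539,500 − ₹264,000) = ₹55,100 ≥ ₹29,000, so the exemption is fully phased out
  Base: ₹539,500 − ₹0 = ₹539,500
  ₹539,500 × 25% = ₹134,875

Standard income tax:
  ₹149,000 × 14% = ₹20,860
  ₹197,000 × 21% = ₹41,370
  → ₹62,230
  Less research credit ₹41,000 → ₹21,230

Excess of alternative minimum tax over standard income tax: ₹134,875 − ₹21,230 = ₹113,645.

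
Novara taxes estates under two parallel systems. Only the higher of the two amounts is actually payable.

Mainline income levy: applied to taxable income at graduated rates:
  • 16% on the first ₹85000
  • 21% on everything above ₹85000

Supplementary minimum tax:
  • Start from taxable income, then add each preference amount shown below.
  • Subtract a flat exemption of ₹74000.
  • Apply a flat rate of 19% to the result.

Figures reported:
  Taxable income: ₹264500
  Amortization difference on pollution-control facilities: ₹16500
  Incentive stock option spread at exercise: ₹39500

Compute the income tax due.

₹51295

Supplementary minimum tax:
  Adjusted income: ₹264500 + ₹16500 + ₹39500 = ₹320500
  Less exemption ₹74000 → base ₹246500
  ₹246500 × 19% = ₹46835

Mainline income levy:
  ₹85000 × 16% = ₹13600
  ₹179500 × 21% = ₹37695
  → ₹51295

₹51295 > ₹46835, so the mainline income levy governs.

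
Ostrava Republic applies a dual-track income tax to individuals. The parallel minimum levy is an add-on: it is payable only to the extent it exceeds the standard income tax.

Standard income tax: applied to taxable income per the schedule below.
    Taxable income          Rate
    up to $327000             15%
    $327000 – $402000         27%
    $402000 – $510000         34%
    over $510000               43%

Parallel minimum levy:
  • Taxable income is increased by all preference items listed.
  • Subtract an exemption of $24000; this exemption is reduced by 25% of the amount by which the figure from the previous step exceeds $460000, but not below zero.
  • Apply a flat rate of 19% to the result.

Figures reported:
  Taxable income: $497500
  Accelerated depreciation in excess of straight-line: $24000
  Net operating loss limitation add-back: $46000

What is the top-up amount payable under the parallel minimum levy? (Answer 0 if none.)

$6055

Standard income tax:
  $327000 × 15% = $49050
  $75000 × 27% = $20250
  $95500 × 34% = $32470
  → $101770

Parallel minimum levy:
  Adjusted income: $497500 + $24000 + $46000 = $567500
  Exemption: 25% × ($567500 − $460000) = $26875 ≥ $24000, so the exemption is fully phased out
  Base: $567500 − $0 = $567500
  $567500 × 19% = $107825

Excess of parallel minimum levy over standard income tax: $107825 − $101770 = $6055.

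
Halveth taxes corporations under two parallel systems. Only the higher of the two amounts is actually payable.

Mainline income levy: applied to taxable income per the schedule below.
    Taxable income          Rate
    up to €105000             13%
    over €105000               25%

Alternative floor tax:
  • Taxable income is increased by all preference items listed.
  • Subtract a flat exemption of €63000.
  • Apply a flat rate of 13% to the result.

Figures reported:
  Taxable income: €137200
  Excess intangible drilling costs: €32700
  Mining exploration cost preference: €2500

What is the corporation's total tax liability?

€21700

Alternative floor tax:
  Adjusted income: €137200 + €32700 + €2500 = €172400
  Less exemption €63000 → base €109400
  €109400 × 13% = €14222

Mainline income levy:
  €105000 × 13% = €13650
  €32200 × 25% = €8050
  → €21700

€21700 > €14222, so the mainline income levy governs.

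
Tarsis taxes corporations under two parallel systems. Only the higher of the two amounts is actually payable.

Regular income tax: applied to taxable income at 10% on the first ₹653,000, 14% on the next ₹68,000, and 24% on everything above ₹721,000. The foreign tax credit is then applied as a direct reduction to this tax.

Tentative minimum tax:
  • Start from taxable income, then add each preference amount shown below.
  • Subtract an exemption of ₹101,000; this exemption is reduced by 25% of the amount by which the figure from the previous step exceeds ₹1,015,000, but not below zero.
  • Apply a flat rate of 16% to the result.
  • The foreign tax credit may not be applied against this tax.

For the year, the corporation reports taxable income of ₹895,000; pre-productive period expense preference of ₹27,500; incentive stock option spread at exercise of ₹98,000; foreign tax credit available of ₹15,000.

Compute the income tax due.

Tentative minimum tax:
  Adjusted income: ₹895,000 + ₹27,500 + ₹98,000 = ₹1,020,500
  Exemption: ₹101,000 − 25% × (₹1,020,500 − ₹1,015,000) = ₹101,000 − ₹1,375 = ₹99,625
  Base: ₹1,020,500 − ₹99,625 = ₹920,875
  ₹920,875 × 16% = ₹147,340

Regular income tax:
  ₹653,000 × 10% = ₹65,300
  ₹68,000 × 14% = ₹9,520
  ₹174,000 × 24% = ₹41,760
  → ₹116,580
  Less foreign tax credit ₹15,000 → ₹101,580

₹147,340 > ₹101,580, so the tentative minimum tax is the binding amount.

₹147,340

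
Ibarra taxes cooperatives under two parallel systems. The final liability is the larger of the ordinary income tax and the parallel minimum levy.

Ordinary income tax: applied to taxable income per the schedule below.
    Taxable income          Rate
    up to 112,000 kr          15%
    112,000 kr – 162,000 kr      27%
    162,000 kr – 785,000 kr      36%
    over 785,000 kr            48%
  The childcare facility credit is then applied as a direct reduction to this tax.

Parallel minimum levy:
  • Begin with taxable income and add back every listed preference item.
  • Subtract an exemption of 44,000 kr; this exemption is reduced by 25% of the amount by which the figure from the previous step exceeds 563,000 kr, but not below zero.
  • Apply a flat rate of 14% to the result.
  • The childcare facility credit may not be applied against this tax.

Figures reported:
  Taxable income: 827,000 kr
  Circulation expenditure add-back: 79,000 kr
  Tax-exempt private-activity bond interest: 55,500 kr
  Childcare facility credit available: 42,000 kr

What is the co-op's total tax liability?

Ordinary income tax:
  112,000 kr × 15% = 16,800 kr
  50,000 kr × 27% = 13,500 kr
  623,000 kr × 36% = 224,280 kr
  42,000 kr × 48% = 20,160 kr
  → 274,740 kr
  Less childcare facility credit 42,000 kr → 232,740 kr

Parallel minimum levy:
  Adjusted income: 827,000 kr + 79,000 kr + 55,500 kr = 961,500 kr
  Exemption: 25% × (961,500 kr − 563,000 kr) = 99,625 kr ≥ 44,000 kr, so the exemption is fully phased out
  Base: 961,500 kr − 0 kr = 961,500 kr
  961,500 kr × 14% = 134,610 kr

232,740 kr > 134,610 kr, so the ordinary income tax governs.

232,740 kr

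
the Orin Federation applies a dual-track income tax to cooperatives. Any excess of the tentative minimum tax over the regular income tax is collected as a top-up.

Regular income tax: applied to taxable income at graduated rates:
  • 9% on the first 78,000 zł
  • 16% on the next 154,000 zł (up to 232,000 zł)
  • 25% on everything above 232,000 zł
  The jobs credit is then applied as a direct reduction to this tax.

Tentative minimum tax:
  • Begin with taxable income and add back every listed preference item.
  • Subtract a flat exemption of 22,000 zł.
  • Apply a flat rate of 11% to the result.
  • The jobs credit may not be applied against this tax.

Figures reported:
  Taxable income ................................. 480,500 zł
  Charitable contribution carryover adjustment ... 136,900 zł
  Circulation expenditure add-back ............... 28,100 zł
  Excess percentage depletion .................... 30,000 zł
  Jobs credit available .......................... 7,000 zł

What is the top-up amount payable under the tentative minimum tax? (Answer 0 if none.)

0 zł

Regular income tax:
  78,000 zł × 9% = 7,020 zł
  154,000 zł × 16% = 24,640 zł
  248,500 zł × 25% = 62,125 zł
  → 93,785 zł
  Less jobs credit 7,000 zł → 86,785 zł

Tentative minimum tax:
  Adjusted income: 480,500 zł + 136,900 zł + 28,100 zł + 30,000 zł = 675,500 zł
  Less exemption 22,000 zł → base 653,500 zł
  653,500 zł × 11% = 71,885 zł

71,885 zł ≤ 86,785 zł, so no add-on is due.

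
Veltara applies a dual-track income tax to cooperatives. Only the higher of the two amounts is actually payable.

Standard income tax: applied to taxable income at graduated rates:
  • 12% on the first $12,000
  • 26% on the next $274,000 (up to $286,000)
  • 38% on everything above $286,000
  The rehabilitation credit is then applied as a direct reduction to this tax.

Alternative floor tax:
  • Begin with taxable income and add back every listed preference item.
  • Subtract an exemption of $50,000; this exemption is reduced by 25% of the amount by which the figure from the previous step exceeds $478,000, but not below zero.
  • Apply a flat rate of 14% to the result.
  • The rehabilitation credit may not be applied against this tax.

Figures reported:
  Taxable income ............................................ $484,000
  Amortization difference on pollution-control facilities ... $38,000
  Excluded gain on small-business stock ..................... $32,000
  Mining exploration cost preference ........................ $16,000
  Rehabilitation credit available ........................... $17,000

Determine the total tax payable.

$130,920

Standard income tax:
  $12,000 × 12% = $1,440
  $274,000 × 26% = $71,240
  $198,000 × 38% = $75,240
  → $147,920
  Less rehabilitation credit $17,000 → $130,920

Alternative floor tax:
  Adjusted income: $484,000 + $38,000 + $32,000 + $16,000 = $570,000
  Exemption: $50,000 − 25% × ($570,000 − $478,000) = $50,000 − $23,000 = $27,000
  Base: $570,000 − $27,000 = $543,000
  $543,000 × 14% = $76,020

$130,920 > $76,020, so the standard income tax governs.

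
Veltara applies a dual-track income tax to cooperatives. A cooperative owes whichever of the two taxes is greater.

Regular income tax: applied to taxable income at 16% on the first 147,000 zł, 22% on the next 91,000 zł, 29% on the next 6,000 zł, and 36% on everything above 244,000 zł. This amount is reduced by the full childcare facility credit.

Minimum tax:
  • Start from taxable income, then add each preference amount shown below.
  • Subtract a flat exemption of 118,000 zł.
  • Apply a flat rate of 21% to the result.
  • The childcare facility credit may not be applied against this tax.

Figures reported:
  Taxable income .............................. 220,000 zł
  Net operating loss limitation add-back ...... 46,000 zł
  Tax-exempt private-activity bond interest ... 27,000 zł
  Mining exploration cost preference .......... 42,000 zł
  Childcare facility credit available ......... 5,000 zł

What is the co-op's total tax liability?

Minimum tax:
  Adjusted income: 220,000 zł + 46,000 zł + 27,000 zł + 42,000 zł = 335,000 zł
  Less exemption 118,000 zł → base 217,000 zł
  217,000 zł × 21% = 45,570 zł

Regular income tax:
  147,000 zł × 16% = 23,520 zł
  73,000 zł × 22% = 16,060 zł
  → 39,580 zł
  Less childcare facility credit 5,000 zł → 34,580 zł

45,570 zł > 34,580 zł, so the minimum tax is the binding amount.

45,570 zł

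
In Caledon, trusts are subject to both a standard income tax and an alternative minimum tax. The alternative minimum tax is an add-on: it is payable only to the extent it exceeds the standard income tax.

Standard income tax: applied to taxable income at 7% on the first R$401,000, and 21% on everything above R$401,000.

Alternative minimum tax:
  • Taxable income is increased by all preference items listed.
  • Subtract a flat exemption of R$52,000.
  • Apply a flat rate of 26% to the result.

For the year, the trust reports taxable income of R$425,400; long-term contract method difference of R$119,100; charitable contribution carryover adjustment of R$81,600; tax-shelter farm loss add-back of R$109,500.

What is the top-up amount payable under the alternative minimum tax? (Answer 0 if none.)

R$144,542

Alternative minimum tax:
  Adjusted income: R$425,400 + R$119,100 + R$81,600 + R$109,500 = R$735,600
  Less exemption R$52,000 → base R$683,600
  R$683,600 × 26% = R$177,736

Standard income tax:
  R$401,000 × 7% = R$28,070
  R$24,400 × 21% = R$5,124
  → R$33,194

Excess of alternative minimum tax over standard income tax: R$177,736 − R$33,194 = R$144,542.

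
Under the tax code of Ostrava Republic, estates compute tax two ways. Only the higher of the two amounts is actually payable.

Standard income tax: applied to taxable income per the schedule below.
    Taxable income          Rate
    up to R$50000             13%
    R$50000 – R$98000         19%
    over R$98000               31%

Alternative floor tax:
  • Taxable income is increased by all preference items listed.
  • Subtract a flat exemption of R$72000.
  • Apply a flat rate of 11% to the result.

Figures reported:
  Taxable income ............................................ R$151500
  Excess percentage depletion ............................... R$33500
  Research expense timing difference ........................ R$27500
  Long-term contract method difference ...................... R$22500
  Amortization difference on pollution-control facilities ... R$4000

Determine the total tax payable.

R$32205

Alternative floor tax:
  Adjusted income: R$151500 + R$33500 + R$27500 + R$22500 + R$4000 = R$239000
  Less exemption R$72000 → base R$167000
  R$167000 × 11% = R$18370

Standard income tax:
  R$50000 × 13% = R$6500
  R$48000 × 19% = R$9120
  R$53500 × 31% = R$16585
  → R$32205

R$32205 > R$18370, so the standard income tax governs.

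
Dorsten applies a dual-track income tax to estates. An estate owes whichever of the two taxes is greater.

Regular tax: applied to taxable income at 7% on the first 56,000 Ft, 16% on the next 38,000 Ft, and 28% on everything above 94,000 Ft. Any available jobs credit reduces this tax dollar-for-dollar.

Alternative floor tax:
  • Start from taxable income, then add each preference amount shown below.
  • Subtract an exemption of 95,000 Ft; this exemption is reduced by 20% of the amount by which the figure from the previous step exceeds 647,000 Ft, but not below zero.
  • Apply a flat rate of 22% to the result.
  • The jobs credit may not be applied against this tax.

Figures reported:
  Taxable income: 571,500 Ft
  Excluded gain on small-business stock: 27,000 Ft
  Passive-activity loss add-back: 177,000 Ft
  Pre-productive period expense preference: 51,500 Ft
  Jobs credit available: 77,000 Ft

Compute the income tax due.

Regular tax:
  56,000 Ft × 7% = 3,920 Ft
  38,000 Ft × 16% = 6,080 Ft
  477,500 Ft × 28% = 133,700 Ft
  → 143,700 Ft
  Less jobs credit 77,000 Ft → 66,700 Ft

Alternative floor tax:
  Adjusted income: 571,500 Ft + 27,000 Ft + 177,000 Ft + 51,500 Ft = 827,000 Ft
  Exemption: 95,000 Ft − 20% × (827,000 Ft − 647,000 Ft) = 95,000 Ft − 36,000 Ft = 59,000 Ft
  Base: 827,000 Ft − 59,000 Ft = 768,000 Ft
  768,000 Ft × 22% = 168,960 Ft

168,960 Ft > 66,700 Ft, so the alternative floor tax is the binding amount.

168,960 Ft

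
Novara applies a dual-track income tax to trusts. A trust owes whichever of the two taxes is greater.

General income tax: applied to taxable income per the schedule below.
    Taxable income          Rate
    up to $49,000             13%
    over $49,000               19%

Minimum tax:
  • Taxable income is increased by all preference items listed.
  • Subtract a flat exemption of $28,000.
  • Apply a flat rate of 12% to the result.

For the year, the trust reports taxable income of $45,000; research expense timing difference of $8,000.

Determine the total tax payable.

Minimum tax:
  Adjusted income: $45,000 + $8,000 = $53,000
  Less exemption $28,000 → base $25,000
  $25,000 × 12% = $3,000

General income tax:
  $45,000 × 13% = $5,850

$5,850 > $3,000, so the general income tax governs.

$5,850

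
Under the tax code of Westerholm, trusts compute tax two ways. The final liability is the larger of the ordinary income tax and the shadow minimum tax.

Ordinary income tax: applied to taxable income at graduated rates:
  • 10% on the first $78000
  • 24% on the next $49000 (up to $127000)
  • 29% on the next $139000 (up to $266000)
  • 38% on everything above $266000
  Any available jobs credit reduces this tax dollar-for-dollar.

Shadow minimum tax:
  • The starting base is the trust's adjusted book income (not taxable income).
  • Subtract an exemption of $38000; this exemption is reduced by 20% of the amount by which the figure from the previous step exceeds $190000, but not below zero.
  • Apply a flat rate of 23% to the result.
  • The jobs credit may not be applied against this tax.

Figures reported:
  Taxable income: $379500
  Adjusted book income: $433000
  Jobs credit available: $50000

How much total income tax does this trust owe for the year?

Shadow minimum tax:
  Base (adjusted book income): $433000
  Exemption: 20% × ($433000 − $190000) = $48600 ≥ $38000, so the exemption is fully phased out
  Base: $433000 − $0 = $433000
  $433000 × 23% = $99590

Ordinary income tax:
  $78000 × 10% = $7800
  $49000 × 24% = $11760
  $139000 × 29% = $40310
  $113500 × 38% = $43130
  → $103000
  Less jobs credit $50000 → $53000

$99590 > $53000, so the shadow minimum tax is the binding amount.

$99590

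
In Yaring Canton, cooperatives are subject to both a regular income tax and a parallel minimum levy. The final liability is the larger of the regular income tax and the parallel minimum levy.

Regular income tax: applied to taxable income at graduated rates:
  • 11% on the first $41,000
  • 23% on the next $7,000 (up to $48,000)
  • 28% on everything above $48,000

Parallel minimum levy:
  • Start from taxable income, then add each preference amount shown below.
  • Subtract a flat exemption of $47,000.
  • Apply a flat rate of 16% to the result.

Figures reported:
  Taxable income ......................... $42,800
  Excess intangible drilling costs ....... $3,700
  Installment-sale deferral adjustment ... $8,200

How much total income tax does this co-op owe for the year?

$4,924

Regular income tax:
  $41,000 × 11% = $4,510
  $1,800 × 23% = $414
  → $4,924

Parallel minimum levy:
  Adjusted income: $42,800 + $3,700 + $8,200 = $54,700
  Less exemption $47,000 → base $7,700
  $7,700 × 16% = $1,232

$4,924 > $1,232, so the regular income tax governs.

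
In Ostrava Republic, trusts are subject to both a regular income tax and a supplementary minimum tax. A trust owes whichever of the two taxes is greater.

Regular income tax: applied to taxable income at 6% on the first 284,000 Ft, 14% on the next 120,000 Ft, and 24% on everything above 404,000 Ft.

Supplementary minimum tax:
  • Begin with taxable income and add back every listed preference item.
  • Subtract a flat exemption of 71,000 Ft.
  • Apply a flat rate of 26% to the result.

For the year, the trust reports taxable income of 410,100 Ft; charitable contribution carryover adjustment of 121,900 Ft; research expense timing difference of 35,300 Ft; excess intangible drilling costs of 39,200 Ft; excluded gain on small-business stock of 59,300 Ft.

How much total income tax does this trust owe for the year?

154,648 Ft

Regular income tax:
  284,000 Ft × 6% = 17,040 Ft
  120,000 Ft × 14% = 16,800 Ft
  6,100 Ft × 24% = 1,464 Ft
  → 35,304 Ft

Supplementary minimum tax:
  Adjusted income: 410,100 Ft + 121,900 Ft + 35,300 Ft + 39,200 Ft + 59,300 Ft = 665,800 Ft
  Less exemption 71,000 Ft → base 594,800 Ft
  594,800 Ft × 26% = 154,648 Ft

154,648 Ft > 35,304 Ft, so the supplementary minimum tax is the binding amount.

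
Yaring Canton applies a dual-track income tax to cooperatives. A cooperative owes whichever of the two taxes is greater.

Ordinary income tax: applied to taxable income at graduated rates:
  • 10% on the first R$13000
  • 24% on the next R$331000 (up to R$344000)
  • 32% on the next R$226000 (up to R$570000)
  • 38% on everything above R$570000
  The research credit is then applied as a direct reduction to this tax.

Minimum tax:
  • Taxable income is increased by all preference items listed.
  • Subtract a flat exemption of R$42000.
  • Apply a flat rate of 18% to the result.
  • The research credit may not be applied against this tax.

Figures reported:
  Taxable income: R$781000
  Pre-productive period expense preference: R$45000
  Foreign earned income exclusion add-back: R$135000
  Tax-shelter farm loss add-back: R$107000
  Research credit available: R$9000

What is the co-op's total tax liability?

Ordinary income tax:
  R$13000 × 10% = R$1300
  R$331000 × 24% = R$79440
  R$226000 × 32% = R$72320
  R$211000 × 38% = R$80180
  → R$233240
  Less research credit R$9000 → R$224240

Minimum tax:
  Adjusted income: R$781000 + R$45000 + R$135000 + R$107000 = R$1068000
  Less exemption R$42000 → base R$1026000
  R$1026000 × 18% = R$184680

R$224240 > R$184680, so the ordinary income tax governs.

R$224240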